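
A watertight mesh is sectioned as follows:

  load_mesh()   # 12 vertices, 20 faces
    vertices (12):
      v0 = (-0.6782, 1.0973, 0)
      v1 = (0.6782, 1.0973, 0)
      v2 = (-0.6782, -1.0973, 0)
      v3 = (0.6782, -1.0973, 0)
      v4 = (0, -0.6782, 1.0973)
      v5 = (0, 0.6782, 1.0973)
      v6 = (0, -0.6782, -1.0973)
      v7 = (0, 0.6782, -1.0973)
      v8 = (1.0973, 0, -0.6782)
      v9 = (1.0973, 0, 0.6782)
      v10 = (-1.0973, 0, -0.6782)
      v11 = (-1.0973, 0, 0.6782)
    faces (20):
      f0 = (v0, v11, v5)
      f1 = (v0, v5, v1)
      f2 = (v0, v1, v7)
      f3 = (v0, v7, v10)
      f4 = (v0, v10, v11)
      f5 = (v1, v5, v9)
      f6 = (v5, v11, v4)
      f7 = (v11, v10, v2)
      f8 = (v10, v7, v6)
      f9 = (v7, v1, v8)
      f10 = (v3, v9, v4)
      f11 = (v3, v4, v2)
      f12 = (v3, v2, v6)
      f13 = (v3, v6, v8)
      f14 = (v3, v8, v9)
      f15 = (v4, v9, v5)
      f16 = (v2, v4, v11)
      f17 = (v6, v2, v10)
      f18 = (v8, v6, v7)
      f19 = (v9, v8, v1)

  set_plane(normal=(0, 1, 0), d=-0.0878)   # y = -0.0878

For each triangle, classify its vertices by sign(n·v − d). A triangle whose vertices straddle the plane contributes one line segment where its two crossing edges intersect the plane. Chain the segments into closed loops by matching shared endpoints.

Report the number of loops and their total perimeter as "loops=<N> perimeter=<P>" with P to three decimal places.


loops=1 perimeter=7.200

Straddling triangles (10 of 20):
  (v5,v11,v4) [++-] → (-0.955243, -0.0878, 0.732457)–(0, -0.0878, 1.0973)  len=1.0225
  (v11,v10,v2) [++-] → (-1.06377, -0.0878, -0.623934)–(-1.06377, -0.0878, 0.623934)  len=1.2479
  (v10,v7,v6) [++-] → (0, -0.0878, -1.0973)–(-0.955243, -0.0878, -0.732457)  len=1.0225
  (v3,v9,v4) [-+-] → (1.06377, -0.0878, 0.623934)–(0.955243, -0.0878, 0.732457)  len=0.1535
  (v3,v6,v8) [--+] → (0.955243, -0.0878, -0.732457)–(1.06377, -0.0878, -0.623934)  len=0.1535
  (v3,v8,v9) [-++] → (1.06377, -0.0878, -0.623934)–(1.06377, -0.0878, 0.623934)  len=1.2479
  (v4,v9,v5) [-++] → (0.955243, -0.0878, 0.732457)–(0, -0.0878, 1.0973)  len=1.0225
  (v2,v4,v11) [--+] → (-0.955243, -0.0878, 0.732457)–(-1.06377, -0.0878, 0.623934)  len=0.1535
  (v6,v2,v10) [--+] → (-1.06377, -0.0878, -0.623934)–(-0.955243, -0.0878, -0.732457)  len=0.1535
  (v8,v6,v7) [+-+] → (0.955243, -0.0878, -0.732457)–(0, -0.0878, -1.0973)  len=1.0225

Chained into 1 loop(s):
  loop 1: 10 segments, perimeter = 7.1998
Total perimeter = 7.200


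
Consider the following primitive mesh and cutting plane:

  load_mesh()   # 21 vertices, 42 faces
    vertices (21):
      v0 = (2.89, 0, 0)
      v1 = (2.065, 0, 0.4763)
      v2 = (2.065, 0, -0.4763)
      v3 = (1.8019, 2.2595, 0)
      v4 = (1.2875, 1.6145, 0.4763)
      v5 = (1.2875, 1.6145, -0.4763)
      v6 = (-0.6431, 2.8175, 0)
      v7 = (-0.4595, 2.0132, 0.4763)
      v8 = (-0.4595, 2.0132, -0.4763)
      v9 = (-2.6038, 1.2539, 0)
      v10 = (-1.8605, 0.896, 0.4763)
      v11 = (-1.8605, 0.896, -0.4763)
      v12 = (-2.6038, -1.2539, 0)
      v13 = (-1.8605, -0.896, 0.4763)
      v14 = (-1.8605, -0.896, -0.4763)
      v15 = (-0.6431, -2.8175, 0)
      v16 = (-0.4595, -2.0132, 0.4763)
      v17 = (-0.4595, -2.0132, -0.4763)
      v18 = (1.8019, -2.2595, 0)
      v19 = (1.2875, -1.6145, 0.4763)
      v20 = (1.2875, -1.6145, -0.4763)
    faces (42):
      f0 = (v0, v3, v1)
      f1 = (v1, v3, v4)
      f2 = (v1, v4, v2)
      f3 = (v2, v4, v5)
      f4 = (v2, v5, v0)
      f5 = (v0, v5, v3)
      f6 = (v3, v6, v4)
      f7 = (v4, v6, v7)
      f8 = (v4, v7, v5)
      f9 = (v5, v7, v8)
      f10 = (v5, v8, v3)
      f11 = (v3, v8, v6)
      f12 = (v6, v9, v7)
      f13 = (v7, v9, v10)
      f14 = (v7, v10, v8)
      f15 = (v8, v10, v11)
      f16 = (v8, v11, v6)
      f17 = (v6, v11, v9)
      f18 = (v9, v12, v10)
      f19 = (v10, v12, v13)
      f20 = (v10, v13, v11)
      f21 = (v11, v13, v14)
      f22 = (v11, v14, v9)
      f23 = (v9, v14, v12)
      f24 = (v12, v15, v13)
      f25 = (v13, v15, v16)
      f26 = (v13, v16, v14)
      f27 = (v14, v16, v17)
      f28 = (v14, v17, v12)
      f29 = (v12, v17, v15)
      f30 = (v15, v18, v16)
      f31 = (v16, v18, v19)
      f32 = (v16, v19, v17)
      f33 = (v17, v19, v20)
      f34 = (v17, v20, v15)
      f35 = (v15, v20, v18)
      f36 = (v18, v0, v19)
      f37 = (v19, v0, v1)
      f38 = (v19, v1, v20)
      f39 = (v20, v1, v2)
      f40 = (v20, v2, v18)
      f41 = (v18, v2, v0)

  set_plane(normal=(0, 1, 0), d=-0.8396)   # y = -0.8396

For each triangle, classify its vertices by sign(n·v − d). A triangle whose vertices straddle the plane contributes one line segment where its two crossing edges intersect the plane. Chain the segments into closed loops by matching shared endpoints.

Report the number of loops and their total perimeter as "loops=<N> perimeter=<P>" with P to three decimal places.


Straddling triangles (12 of 42):
  (v9,v12,v10) [+-+] → (-2.6038, -0.8396, 0)–(-2.46056, -0.8396, 0.0917862)  len=0.1701
  (v10,v12,v13) [+--] → (-2.46056, -0.8396, 0.0917862)–(-1.8605, -0.8396, 0.4763)  len=0.7127
  (v10,v13,v11) [+-+] → (-1.8605, -0.8396, 0.4763)–(-1.8605, -0.8396, 0.446319)  len=0.0300
  (v11,v13,v14) [+--] → (-1.8605, -0.8396, 0.446319)–(-1.8605, -0.8396, -0.4763)  len=0.9226
  (v11,v14,v9) [+-+] → (-1.8605, -0.8396, -0.4763)–(-1.88, -0.8396, -0.463805)  len=0.0232
  (v9,v14,v12) [+--] → (-1.88, -0.8396, -0.463805)–(-2.6038, -0.8396, 0)  len=0.8597
  (v18,v0,v19) [-+-] → (2.48568, -0.8396, 0)–(2.05664, -0.8396, 0.247694)  len=0.4954
  (v19,v0,v1) [-++] → (2.05664, -0.8396, 0.247694)–(1.66067, -0.8396, 0.4763)  len=0.4572
  (v19,v1,v20) [-+-] → (1.66067, -0.8396, 0.4763)–(1.66067, -0.8396, -0.0190874)  len=0.4954
  (v20,v1,v2) [-++] → (1.66067, -0.8396, -0.0190874)–(1.66067, -0.8396, -0.4763)  len=0.4572
  (v20,v2,v18) [-+-] → (1.66067, -0.8396, -0.4763)–(1.96724, -0.8396, -0.299313)  len=0.3540
  (v18,v2,v0) [-++] → (1.96724, -0.8396, -0.299313)–(2.48568, -0.8396, 0)  len=0.5986

Chained into 2 loop(s):
  loop 1: 6 segments, perimeter = 2.7182
  loop 2: 6 segments, perimeter = 2.8579
Total perimeter = 5.576

loops=2 perimeter=5.576


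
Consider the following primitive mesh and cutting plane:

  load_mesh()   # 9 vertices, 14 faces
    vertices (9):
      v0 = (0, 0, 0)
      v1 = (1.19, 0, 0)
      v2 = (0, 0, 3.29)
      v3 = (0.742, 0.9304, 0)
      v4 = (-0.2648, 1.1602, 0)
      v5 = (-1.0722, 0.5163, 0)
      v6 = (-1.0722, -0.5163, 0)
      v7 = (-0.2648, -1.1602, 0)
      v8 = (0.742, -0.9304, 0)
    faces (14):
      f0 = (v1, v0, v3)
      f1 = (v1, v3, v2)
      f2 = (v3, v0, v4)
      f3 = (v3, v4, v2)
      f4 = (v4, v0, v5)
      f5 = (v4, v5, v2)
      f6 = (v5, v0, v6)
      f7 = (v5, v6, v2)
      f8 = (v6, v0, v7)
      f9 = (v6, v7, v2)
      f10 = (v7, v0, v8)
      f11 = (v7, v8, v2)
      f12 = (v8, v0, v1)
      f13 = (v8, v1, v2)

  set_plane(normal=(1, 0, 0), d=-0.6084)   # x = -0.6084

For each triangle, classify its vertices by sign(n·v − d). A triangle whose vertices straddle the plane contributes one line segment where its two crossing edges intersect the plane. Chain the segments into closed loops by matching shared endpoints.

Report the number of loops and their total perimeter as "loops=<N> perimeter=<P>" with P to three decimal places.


Straddling triangles (6 of 14):
  (v4,v0,v5) [++-] → (-0.6084, 0.292965, 0)–(-0.6084, 0.88618, 0)  len=0.5932
  (v4,v5,v2) [+-+] → (-0.6084, 0.88618, 0)–(-0.6084, 0.292965, 1.42315)  len=1.5418
  (v5,v0,v6) [-+-] → (-0.6084, 0.292965, 0)–(-0.6084, -0.292965, 0)  len=0.5859
  (v5,v6,v2) [--+] → (-0.6084, -0.292965, 1.42315)–(-0.6084, 0.292965, 1.42315)  len=0.5859
  (v6,v0,v7) [-++] → (-0.6084, -0.292965, 0)–(-0.6084, -0.88618, 0)  len=0.5932
  (v6,v7,v2) [-++] → (-0.6084, -0.88618, 0)–(-0.6084, -0.292965, 1.42315)  len=1.5418

Chained into 1 loop(s):
  loop 1: 6 segments, perimeter = 5.4420
Total perimeter = 5.442

loops=1 perimeter=5.442


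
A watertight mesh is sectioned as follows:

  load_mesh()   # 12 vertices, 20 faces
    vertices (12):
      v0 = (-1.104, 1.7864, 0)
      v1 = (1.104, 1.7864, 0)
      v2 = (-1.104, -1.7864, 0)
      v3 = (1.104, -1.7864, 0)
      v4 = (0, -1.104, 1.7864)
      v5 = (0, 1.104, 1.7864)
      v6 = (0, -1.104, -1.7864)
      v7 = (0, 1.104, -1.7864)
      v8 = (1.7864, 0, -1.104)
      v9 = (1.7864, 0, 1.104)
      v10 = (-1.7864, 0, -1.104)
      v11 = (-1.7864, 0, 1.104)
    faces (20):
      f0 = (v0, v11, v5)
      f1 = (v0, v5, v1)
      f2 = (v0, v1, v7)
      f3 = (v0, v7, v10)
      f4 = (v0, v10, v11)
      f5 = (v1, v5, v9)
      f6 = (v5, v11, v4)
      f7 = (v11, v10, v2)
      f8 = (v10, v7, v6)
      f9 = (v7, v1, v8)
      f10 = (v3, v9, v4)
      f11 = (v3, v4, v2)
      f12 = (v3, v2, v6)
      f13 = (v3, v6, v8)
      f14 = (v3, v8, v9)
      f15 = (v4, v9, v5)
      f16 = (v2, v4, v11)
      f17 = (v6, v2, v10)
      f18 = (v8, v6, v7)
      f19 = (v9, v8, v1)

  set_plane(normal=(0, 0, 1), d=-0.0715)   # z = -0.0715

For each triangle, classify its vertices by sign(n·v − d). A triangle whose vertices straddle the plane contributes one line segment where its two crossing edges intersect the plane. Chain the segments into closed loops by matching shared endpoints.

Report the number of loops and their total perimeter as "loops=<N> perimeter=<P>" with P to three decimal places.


loops=1 perimeter=11.893

Straddling triangles (10 of 20):
  (v0,v1,v7) [++-] → (1.05981, 1.75909, -0.0715)–(-1.05981, 1.75909, -0.0715)  len=2.1196
  (v0,v7,v10) [+--] → (-1.05981, 1.75909, -0.0715)–(-1.1482, 1.6707, -0.0715)  len=0.1250
  (v0,v10,v11) [+-+] → (-1.1482, 1.6707, -0.0715)–(-1.7864, 0, -0.0715)  len=1.7885
  (v11,v10,v2) [+-+] → (-1.7864, 0, -0.0715)–(-1.1482, -1.6707, -0.0715)  len=1.7885
  (v7,v1,v8) [-+-] → (1.05981, 1.75909, -0.0715)–(1.1482, 1.6707, -0.0715)  len=0.1250
  (v3,v2,v6) [++-] → (-1.05981, -1.75909, -0.0715)–(1.05981, -1.75909, -0.0715)  len=2.1196
  (v3,v6,v8) [+--] → (1.05981, -1.75909, -0.0715)–(1.1482, -1.6707, -0.0715)  len=0.1250
  (v3,v8,v9) [+-+] → (1.1482, -1.6707, -0.0715)–(1.7864, 0, -0.0715)  len=1.7885
  (v6,v2,v10) [-+-] → (-1.05981, -1.75909, -0.0715)–(-1.1482, -1.6707, -0.0715)  len=0.1250
  (v9,v8,v1) [+-+] → (1.7864, 0, -0.0715)–(1.1482, 1.6707, -0.0715)  len=1.7885

Chained into 1 loop(s):
  loop 1: 10 segments, perimeter = 11.8930
Total perimeter = 11.893


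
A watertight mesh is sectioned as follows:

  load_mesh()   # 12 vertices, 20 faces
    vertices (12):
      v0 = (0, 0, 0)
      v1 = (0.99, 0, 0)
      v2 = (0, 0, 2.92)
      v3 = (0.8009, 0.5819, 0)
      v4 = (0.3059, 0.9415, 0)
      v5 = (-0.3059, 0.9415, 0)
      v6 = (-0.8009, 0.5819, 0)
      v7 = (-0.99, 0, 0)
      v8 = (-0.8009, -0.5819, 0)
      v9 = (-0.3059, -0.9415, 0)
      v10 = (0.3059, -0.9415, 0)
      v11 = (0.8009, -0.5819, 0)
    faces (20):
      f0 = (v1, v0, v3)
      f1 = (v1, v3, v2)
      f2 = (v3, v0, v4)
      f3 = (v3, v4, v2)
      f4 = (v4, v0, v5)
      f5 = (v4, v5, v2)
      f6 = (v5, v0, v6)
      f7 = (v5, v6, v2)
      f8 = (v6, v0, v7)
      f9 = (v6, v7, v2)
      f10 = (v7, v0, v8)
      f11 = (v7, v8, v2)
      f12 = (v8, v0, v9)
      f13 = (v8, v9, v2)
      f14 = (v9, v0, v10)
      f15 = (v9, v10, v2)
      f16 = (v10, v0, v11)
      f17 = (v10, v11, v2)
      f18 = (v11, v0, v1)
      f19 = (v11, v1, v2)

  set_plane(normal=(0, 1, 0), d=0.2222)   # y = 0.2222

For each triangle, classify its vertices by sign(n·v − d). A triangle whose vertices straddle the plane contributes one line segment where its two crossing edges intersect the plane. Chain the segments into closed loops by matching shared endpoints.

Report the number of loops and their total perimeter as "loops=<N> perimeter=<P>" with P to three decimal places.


Straddling triangles (10 of 20):
  (v1,v0,v3) [--+] → (0.305826, 0.2222, 0)–(0.917792, 0.2222, 0)  len=0.6120
  (v1,v3,v2) [-+-] → (0.917792, 0.2222, 0)–(0.305826, 0.2222, 1.80499)  len=1.9059
  (v3,v0,v4) [+-+] → (0.305826, 0.2222, 0)–(0.0721943, 0.2222, 0)  len=0.2336
  (v3,v4,v2) [++-] → (0.0721943, 0.2222, 2.23086)–(0.305826, 0.2222, 1.80499)  len=0.4857
  (v4,v0,v5) [+-+] → (0.0721943, 0.2222, 0)–(-0.0721943, 0.2222, 0)  len=0.1444
  (v4,v5,v2) [++-] → (-0.0721943, 0.2222, 2.23086)–(0.0721943, 0.2222, 2.23086)  len=0.1444
  (v5,v0,v6) [+-+] → (-0.0721943, 0.2222, 0)–(-0.305826, 0.2222, 0)  len=0.2336
  (v5,v6,v2) [++-] → (-0.305826, 0.2222, 1.80499)–(-0.0721943, 0.2222, 2.23086)  len=0.4857
  (v6,v0,v7) [+--] → (-0.305826, 0.2222, 0)–(-0.917792, 0.2222, 0)  len=0.6120
  (v6,v7,v2) [+--] → (-0.917792, 0.2222, 0)–(-0.305826, 0.2222, 1.80499)  len=1.9059

Chained into 1 loop(s):
  loop 1: 10 segments, perimeter = 6.7633
Total perimeter = 6.763

loops=1 perimeter=6.763


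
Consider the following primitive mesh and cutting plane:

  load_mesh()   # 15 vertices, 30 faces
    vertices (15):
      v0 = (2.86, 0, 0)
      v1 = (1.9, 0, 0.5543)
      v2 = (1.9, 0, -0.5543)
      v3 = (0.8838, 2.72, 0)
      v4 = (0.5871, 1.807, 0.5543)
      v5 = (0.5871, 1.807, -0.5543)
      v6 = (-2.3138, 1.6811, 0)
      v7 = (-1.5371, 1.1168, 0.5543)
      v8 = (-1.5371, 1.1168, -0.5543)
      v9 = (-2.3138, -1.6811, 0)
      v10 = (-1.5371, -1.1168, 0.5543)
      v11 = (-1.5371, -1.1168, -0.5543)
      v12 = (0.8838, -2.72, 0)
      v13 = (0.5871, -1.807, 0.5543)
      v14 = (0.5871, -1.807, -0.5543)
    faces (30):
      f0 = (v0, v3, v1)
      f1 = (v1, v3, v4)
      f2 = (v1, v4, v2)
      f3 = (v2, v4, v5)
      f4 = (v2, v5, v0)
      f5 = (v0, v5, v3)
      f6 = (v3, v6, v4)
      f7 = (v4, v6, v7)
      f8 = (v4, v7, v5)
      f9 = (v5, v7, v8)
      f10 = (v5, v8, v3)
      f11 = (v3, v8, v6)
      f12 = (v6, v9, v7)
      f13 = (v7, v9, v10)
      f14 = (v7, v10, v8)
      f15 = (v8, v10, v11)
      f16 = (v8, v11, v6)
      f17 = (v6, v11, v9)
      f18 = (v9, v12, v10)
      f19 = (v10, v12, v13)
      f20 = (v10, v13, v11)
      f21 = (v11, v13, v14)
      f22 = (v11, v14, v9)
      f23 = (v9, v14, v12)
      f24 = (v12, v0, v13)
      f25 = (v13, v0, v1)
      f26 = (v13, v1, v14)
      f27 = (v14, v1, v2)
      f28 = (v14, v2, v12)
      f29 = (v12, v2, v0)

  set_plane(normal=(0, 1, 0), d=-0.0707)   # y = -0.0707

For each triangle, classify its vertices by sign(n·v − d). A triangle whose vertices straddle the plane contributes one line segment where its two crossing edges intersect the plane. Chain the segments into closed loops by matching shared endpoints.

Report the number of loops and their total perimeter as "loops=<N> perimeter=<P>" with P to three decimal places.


loops=2 perimeter=6.343

Straddling triangles (12 of 30):
  (v6,v9,v7) [+-+] → (-2.3138, -0.0707, 0)–(-1.86675, -0.0707, 0.319041)  len=0.5492
  (v7,v9,v10) [+--] → (-1.86675, -0.0707, 0.319041)–(-1.5371, -0.0707, 0.5543)  len=0.4050
  (v7,v10,v8) [+-+] → (-1.5371, -0.0707, 0.5543)–(-1.5371, -0.0707, 0.0350904)  len=0.5192
  (v8,v10,v11) [+--] → (-1.5371, -0.0707, 0.0350904)–(-1.5371, -0.0707, -0.5543)  len=0.5894
  (v8,v11,v6) [+-+] → (-1.5371, -0.0707, -0.5543)–(-1.8275, -0.0707, -0.347054)  len=0.3568
  (v6,v11,v9) [+--] → (-1.8275, -0.0707, -0.347054)–(-2.3138, -0.0707, 0)  len=0.5974
  (v12,v0,v13) [-+-] → (2.80863, -0.0707, 0)–(2.77107, -0.0707, 0.0216873)  len=0.0434
  (v13,v0,v1) [-++] → (2.77107, -0.0707, 0.0216873)–(1.84863, -0.0707, 0.5543)  len=1.0652
  (v13,v1,v14) [-+-] → (1.84863, -0.0707, 0.5543)–(1.84863, -0.0707, 0.510925)  len=0.0434
  (v14,v1,v2) [-++] → (1.84863, -0.0707, 0.510925)–(1.84863, -0.0707, -0.5543)  len=1.0652
  (v14,v2,v12) [-+-] → (1.84863, -0.0707, -0.5543)–(1.87359, -0.0707, -0.539892)  len=0.0288
  (v12,v2,v0) [-++] → (1.87359, -0.0707, -0.539892)–(2.80863, -0.0707, 0)  len=1.0797

Chained into 2 loop(s):
  loop 1: 6 segments, perimeter = 3.0170
  loop 2: 6 segments, perimeter = 3.3257
Total perimeter = 6.343


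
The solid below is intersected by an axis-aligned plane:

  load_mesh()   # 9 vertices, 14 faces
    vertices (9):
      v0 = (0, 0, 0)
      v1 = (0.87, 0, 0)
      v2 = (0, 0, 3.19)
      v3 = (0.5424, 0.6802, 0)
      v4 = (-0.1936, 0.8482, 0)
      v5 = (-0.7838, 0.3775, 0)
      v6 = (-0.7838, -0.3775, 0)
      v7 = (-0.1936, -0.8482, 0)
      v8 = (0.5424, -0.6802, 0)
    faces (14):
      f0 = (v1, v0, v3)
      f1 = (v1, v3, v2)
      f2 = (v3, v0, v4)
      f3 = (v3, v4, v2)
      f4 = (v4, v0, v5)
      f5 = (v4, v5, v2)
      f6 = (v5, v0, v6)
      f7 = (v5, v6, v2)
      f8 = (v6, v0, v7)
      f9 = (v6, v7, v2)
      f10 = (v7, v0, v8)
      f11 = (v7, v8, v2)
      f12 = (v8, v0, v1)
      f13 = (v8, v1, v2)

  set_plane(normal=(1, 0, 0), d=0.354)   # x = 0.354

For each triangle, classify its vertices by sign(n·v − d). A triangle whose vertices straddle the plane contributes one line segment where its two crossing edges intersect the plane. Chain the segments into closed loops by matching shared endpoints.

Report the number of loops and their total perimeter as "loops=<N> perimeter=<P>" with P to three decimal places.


loops=1 perimeter=5.534

Straddling triangles (8 of 14):
  (v1,v0,v3) [+-+] → (0.354, 0, 0)–(0.354, 0.443936, 0)  len=0.4439
  (v1,v3,v2) [++-] → (0.354, 0.443936, 1.10803)–(0.354, 0, 1.892)  len=0.9009
  (v3,v0,v4) [+--] → (0.354, 0.443936, 0)–(0.354, 0.723204, 0)  len=0.2793
  (v3,v4,v2) [+--] → (0.354, 0.723204, 0)–(0.354, 0.443936, 1.10803)  len=1.1427
  (v7,v0,v8) [--+] → (0.354, -0.443936, 0)–(0.354, -0.723204, 0)  len=0.2793
  (v7,v8,v2) [-+-] → (0.354, -0.723204, 0)–(0.354, -0.443936, 1.10803)  len=1.1427
  (v8,v0,v1) [+-+] → (0.354, -0.443936, 0)–(0.354, 0, 0)  len=0.4439
  (v8,v1,v2) [++-] → (0.354, 0, 1.892)–(0.354, -0.443936, 1.10803)  len=0.9009

Chained into 1 loop(s):
  loop 1: 8 segments, perimeter = 5.5336
Total perimeter = 5.534


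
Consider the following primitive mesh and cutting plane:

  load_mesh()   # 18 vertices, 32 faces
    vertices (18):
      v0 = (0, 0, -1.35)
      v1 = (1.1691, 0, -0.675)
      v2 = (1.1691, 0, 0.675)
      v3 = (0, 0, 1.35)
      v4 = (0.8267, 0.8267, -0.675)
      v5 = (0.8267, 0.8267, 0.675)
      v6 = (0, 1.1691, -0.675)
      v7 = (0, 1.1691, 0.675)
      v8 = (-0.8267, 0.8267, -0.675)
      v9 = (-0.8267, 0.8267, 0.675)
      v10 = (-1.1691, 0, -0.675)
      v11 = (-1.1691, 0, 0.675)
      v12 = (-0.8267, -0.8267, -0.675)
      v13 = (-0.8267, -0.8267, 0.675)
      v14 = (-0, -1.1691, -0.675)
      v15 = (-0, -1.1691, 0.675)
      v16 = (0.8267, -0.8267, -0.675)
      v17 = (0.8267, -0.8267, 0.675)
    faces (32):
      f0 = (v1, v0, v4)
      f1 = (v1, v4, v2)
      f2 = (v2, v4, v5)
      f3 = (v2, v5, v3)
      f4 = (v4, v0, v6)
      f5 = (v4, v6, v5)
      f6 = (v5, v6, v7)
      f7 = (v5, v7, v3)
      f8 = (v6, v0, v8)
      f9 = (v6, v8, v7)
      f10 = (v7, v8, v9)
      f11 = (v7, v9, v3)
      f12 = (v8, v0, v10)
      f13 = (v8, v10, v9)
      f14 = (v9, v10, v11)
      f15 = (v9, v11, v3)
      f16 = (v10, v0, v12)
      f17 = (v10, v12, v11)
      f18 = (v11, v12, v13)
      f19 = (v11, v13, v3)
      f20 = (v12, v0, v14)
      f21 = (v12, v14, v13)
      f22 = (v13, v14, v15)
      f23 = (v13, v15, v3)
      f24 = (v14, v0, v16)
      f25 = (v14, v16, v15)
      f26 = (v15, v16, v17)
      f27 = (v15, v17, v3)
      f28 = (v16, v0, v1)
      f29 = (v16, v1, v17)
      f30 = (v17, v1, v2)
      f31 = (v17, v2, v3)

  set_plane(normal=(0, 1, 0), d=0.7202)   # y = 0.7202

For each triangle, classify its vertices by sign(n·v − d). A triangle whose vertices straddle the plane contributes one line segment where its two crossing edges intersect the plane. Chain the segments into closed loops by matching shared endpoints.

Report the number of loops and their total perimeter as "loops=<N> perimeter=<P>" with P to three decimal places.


loops=1 perimeter=6.358

Straddling triangles (12 of 32):
  (v1,v0,v4) [--+] → (0.7202, 0.7202, -0.761957)–(0.87081, 0.7202, -0.675)  len=0.1739
  (v1,v4,v2) [-+-] → (0.87081, 0.7202, -0.675)–(0.87081, 0.7202, -0.501086)  len=0.1739
  (v2,v4,v5) [-++] → (0.87081, 0.7202, -0.501086)–(0.87081, 0.7202, 0.675)  len=1.1761
  (v2,v5,v3) [-+-] → (0.87081, 0.7202, 0.675)–(0.7202, 0.7202, 0.761957)  len=0.1739
  (v4,v0,v6) [+-+] → (0.7202, 0.7202, -0.761957)–(0, 0.7202, -0.93418)  len=0.7405
  (v5,v7,v3) [++-] → (0, 0.7202, 0.93418)–(0.7202, 0.7202, 0.761957)  len=0.7405
  (v6,v0,v8) [+-+] → (0, 0.7202, -0.93418)–(-0.7202, 0.7202, -0.761957)  len=0.7405
  (v7,v9,v3) [++-] → (-0.7202, 0.7202, 0.761957)–(0, 0.7202, 0.93418)  len=0.7405
  (v8,v0,v10) [+--] → (-0.7202, 0.7202, -0.761957)–(-0.87081, 0.7202, -0.675)  len=0.1739
  (v8,v10,v9) [+-+] → (-0.87081, 0.7202, -0.675)–(-0.87081, 0.7202, 0.501086)  len=1.1761
  (v9,v10,v11) [+--] → (-0.87081, 0.7202, 0.501086)–(-0.87081, 0.7202, 0.675)  len=0.1739
  (v9,v11,v3) [+--] → (-0.87081, 0.7202, 0.675)–(-0.7202, 0.7202, 0.761957)  len=0.1739

Chained into 1 loop(s):
  loop 1: 12 segments, perimeter = 6.3577
Total perimeter = 6.358


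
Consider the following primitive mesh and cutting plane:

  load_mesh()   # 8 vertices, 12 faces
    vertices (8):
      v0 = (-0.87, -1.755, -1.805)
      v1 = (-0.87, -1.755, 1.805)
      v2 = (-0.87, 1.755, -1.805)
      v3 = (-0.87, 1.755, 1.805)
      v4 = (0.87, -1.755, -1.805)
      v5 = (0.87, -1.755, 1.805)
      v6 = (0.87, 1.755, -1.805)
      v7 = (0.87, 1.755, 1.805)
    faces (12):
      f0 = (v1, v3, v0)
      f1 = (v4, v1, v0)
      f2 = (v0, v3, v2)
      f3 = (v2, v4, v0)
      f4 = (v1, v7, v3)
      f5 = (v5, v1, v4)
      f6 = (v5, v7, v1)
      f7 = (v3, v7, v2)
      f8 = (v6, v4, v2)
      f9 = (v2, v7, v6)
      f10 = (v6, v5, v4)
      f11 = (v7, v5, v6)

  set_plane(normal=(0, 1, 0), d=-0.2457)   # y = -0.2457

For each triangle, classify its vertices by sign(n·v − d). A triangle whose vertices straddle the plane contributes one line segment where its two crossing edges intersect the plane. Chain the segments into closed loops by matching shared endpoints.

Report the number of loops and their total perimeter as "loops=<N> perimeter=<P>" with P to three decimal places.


Straddling triangles (8 of 12):
  (v1,v3,v0) [-+-] → (-0.87, -0.2457, 1.805)–(-0.87, -0.2457, -0.2527)  len=2.0577
  (v0,v3,v2) [-++] → (-0.87, -0.2457, -0.2527)–(-0.87, -0.2457, -1.805)  len=1.5523
  (v2,v4,v0) [+--] → (0.1218, -0.2457, -1.805)–(-0.87, -0.2457, -1.805)  len=0.9918
  (v1,v7,v3) [-++] → (-0.1218, -0.2457, 1.805)–(-0.87, -0.2457, 1.805)  len=0.7482
  (v5,v7,v1) [-+-] → (0.87, -0.2457, 1.805)–(-0.1218, -0.2457, 1.805)  len=0.9918
  (v6,v4,v2) [+-+] → (0.87, -0.2457, -1.805)–(0.1218, -0.2457, -1.805)  len=0.7482
  (v6,v5,v4) [+--] → (0.87, -0.2457, 0.2527)–(0.87, -0.2457, -1.805)  len=2.0577
  (v7,v5,v6) [+-+] → (0.87, -0.2457, 1.805)–(0.87, -0.2457, 0.2527)  len=1.5523

Chained into 1 loop(s):
  loop 1: 8 segments, perimeter = 10.7000
Total perimeter = 10.700

loops=1 perimeter=10.700


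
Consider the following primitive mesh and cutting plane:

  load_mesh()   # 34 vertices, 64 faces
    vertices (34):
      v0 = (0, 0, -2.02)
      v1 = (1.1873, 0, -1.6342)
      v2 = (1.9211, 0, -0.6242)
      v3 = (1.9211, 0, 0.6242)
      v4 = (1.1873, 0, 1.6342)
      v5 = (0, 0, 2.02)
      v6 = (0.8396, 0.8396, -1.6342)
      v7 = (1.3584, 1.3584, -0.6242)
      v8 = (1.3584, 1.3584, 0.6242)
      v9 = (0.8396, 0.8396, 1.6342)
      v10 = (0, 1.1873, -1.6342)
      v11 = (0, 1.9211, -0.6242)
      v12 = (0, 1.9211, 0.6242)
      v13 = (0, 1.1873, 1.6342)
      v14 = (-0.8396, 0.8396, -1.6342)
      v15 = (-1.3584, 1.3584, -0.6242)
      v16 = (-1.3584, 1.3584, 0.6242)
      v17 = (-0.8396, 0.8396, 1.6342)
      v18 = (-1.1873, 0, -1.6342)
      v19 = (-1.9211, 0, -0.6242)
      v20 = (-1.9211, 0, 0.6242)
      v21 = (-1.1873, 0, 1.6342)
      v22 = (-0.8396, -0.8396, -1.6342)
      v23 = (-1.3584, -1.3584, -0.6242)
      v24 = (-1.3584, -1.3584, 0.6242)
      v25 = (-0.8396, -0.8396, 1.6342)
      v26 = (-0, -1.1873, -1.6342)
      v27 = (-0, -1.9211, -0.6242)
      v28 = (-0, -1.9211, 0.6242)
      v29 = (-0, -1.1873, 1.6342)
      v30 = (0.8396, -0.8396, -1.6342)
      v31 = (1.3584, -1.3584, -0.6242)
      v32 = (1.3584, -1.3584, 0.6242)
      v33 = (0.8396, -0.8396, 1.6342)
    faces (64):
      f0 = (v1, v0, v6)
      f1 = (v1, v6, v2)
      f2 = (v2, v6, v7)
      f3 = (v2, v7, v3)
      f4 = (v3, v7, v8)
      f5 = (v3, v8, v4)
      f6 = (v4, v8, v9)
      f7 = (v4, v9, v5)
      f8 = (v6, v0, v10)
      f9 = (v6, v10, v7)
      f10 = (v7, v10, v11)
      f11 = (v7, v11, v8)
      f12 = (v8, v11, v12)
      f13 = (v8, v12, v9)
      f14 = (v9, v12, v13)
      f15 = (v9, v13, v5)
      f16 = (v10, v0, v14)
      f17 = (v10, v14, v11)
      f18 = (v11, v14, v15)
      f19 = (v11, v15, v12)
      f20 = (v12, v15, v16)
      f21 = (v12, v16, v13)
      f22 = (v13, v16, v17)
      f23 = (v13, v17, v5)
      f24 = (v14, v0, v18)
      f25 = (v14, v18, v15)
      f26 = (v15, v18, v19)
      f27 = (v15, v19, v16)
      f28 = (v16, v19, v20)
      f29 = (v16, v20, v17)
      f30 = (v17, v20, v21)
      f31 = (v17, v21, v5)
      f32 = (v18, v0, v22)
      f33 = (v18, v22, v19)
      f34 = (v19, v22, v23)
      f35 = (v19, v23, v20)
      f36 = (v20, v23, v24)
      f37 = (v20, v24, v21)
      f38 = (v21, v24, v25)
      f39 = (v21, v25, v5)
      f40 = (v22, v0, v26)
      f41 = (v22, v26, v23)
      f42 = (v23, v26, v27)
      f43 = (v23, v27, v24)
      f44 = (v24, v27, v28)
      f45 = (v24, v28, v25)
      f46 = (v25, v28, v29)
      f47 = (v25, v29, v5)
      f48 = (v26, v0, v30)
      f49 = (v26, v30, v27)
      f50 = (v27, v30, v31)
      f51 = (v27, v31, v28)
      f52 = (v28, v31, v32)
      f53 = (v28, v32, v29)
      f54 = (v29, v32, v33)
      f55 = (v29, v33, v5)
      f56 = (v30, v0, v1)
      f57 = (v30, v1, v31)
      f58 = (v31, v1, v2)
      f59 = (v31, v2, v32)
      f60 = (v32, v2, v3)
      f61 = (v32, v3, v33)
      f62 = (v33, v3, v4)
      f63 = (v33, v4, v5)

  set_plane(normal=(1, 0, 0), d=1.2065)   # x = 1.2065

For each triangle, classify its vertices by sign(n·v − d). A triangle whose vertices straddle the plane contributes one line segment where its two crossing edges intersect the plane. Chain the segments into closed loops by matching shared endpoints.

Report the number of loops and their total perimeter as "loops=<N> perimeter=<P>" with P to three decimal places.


Straddling triangles (18 of 64):
  (v1,v6,v2) [--+] → (1.2065, 0.554765, -1.29156)–(1.2065, 0, -1.60777)  len=0.6386
  (v2,v6,v7) [+-+] → (1.2065, 0.554765, -1.29156)–(1.2065, 1.2065, -0.919919)  len=0.7502
  (v3,v8,v4) [++-] → (1.2065, 0.152433, 1.52086)–(1.2065, 0, 1.60777)  len=0.1755
  (v4,v8,v9) [-+-] → (1.2065, 0.152433, 1.52086)–(1.2065, 1.2065, 0.919919)  len=1.2133
  (v6,v10,v7) [--+] → (1.2065, 1.33927, -0.737141)–(1.2065, 1.2065, -0.919919)  len=0.2259
  (v7,v10,v11) [+--] → (1.2065, 1.33927, -0.737141)–(1.2065, 1.42132, -0.6242)  len=0.1396
  (v7,v11,v8) [+-+] → (1.2065, 1.42132, -0.6242)–(1.2065, 1.42132, 0.484601)  len=1.1088
  (v8,v11,v12) [+--] → (1.2065, 1.42132, 0.484601)–(1.2065, 1.42132, 0.6242)  len=0.1396
  (v8,v12,v9) [+--] → (1.2065, 1.42132, 0.6242)–(1.2065, 1.2065, 0.919919)  len=0.3655
  (v27,v30,v31) [--+] → (1.2065, -1.2065, -0.919919)–(1.2065, -1.42132, -0.6242)  len=0.3655
  (v27,v31,v28) [-+-] → (1.2065, -1.42132, -0.6242)–(1.2065, -1.42132, -0.484601)  len=0.1396
  (v28,v31,v32) [-++] → (1.2065, -1.42132, -0.484601)–(1.2065, -1.42132, 0.6242)  len=1.1088
  (v28,v32,v29) [-+-] → (1.2065, -1.42132, 0.6242)–(1.2065, -1.33927, 0.737141)  len=0.1396
  (v29,v32,v33) [-+-] → (1.2065, -1.33927, 0.737141)–(1.2065, -1.2065, 0.919919)  len=0.2259
  (v30,v1,v31) [--+] → (1.2065, -0.152433, -1.52086)–(1.2065, -1.2065, -0.919919)  len=1.2133
  (v31,v1,v2) [+-+] → (1.2065, -0.152433, -1.52086)–(1.2065, 0, -1.60777)  len=0.1755
  (v32,v3,v33) [++-] → (1.2065, -0.554765, 1.29156)–(1.2065, -1.2065, 0.919919)  len=0.7502
  (v33,v3,v4) [-+-] → (1.2065, -0.554765, 1.29156)–(1.2065, 0, 1.60777)  len=0.6386

Chained into 1 loop(s):
  loop 1: 18 segments, perimeter = 9.5141
Total perimeter = 9.514

loops=1 perimeter=9.514


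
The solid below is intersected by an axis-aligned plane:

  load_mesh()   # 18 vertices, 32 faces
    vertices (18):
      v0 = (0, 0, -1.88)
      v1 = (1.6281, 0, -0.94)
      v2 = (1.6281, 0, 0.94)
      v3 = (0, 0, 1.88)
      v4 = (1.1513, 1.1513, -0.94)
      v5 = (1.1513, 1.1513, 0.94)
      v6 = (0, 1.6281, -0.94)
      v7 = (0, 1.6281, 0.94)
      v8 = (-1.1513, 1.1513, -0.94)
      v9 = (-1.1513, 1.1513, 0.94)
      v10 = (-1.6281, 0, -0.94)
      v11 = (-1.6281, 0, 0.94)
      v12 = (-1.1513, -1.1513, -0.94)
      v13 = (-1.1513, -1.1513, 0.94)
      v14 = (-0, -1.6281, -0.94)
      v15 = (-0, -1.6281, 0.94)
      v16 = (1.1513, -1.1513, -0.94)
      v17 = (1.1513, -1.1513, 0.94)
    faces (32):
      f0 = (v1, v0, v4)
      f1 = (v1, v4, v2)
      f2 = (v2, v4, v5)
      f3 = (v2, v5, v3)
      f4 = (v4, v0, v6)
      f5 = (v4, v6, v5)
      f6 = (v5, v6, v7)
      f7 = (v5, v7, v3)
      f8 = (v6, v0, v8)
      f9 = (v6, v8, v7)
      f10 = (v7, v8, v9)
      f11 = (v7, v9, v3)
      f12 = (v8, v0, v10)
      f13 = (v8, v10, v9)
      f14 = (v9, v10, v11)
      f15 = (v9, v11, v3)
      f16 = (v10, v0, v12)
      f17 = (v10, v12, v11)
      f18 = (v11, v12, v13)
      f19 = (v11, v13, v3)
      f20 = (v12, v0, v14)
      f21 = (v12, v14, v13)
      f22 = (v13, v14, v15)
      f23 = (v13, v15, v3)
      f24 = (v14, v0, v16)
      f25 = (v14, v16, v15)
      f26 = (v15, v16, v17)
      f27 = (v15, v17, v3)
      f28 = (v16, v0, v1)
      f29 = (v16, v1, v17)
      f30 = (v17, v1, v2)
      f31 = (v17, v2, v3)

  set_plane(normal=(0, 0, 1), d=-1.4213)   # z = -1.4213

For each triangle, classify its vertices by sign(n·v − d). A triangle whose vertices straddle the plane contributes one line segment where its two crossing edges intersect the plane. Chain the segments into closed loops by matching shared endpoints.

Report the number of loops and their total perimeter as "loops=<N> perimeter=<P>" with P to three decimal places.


loops=1 perimeter=4.865

Straddling triangles (8 of 32):
  (v1,v0,v4) [+-+] → (0.794478, 0, -1.4213)–(0.56181, 0.56181, -1.4213)  len=0.6081
  (v4,v0,v6) [+-+] → (0.56181, 0.56181, -1.4213)–(0, 0.794478, -1.4213)  len=0.6081
  (v6,v0,v8) [+-+] → (0, 0.794478, -1.4213)–(-0.56181, 0.56181, -1.4213)  len=0.6081
  (v8,v0,v10) [+-+] → (-0.56181, 0.56181, -1.4213)–(-0.794478, 0, -1.4213)  len=0.6081
  (v10,v0,v12) [+-+] → (-0.794478, 0, -1.4213)–(-0.56181, -0.56181, -1.4213)  len=0.6081
  (v12,v0,v14) [+-+] → (-0.56181, -0.56181, -1.4213)–(0, -0.794478, -1.4213)  len=0.6081
  (v14,v0,v16) [+-+] → (0, -0.794478, -1.4213)–(0.56181, -0.56181, -1.4213)  len=0.6081
  (v16,v0,v1) [+-+] → (0.56181, -0.56181, -1.4213)–(0.794478, 0, -1.4213)  len=0.6081

Chained into 1 loop(s):
  loop 1: 8 segments, perimeter = 4.8647
Total perimeter = 4.865


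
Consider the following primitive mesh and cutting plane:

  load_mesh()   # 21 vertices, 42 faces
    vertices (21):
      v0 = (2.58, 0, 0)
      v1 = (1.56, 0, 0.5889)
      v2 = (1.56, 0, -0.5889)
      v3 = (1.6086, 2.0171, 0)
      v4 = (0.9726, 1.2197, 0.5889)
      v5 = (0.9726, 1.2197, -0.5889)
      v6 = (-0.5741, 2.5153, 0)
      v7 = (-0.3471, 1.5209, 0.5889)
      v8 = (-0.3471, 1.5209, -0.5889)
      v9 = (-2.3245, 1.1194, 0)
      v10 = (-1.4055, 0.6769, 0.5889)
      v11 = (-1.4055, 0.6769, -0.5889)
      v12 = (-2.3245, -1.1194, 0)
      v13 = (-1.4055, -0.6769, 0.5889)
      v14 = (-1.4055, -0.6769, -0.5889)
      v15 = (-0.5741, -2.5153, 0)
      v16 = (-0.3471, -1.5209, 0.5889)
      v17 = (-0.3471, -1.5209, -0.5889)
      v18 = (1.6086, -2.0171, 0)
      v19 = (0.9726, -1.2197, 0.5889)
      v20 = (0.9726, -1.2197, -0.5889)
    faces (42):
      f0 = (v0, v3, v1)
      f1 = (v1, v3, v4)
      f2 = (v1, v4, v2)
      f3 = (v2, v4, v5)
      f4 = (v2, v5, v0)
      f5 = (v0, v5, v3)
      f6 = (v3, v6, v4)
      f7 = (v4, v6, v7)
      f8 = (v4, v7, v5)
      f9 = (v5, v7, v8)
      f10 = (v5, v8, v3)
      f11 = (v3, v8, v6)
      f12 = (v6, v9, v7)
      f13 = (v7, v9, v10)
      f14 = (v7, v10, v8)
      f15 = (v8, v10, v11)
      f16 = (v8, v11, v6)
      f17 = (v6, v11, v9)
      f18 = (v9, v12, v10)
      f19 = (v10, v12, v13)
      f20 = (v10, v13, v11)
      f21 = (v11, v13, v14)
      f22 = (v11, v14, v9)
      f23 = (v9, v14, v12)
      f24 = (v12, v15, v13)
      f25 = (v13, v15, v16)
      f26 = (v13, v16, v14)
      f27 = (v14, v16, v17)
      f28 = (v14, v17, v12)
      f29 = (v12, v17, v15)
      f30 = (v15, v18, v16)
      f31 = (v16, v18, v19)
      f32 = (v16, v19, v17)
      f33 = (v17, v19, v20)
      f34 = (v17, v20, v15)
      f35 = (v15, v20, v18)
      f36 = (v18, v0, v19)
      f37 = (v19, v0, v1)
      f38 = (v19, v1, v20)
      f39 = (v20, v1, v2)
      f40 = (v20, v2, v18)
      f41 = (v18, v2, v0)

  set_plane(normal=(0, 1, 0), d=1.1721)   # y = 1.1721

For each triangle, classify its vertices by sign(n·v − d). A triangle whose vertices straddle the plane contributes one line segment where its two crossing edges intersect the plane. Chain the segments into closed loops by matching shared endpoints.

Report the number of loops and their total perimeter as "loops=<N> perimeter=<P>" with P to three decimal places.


loops=2 perimeter=7.886

Straddling triangles (12 of 42):
  (v0,v3,v1) [-+-] → (2.01554, 1.1721, 0)–(1.58824, 1.1721, 0.246701)  len=0.4934
  (v1,v3,v4) [-++] → (1.58824, 1.1721, 0.246701)–(0.995524, 1.1721, 0.5889)  len=0.6844
  (v1,v4,v2) [-+-] → (0.995524, 1.1721, 0.5889)–(0.995524, 1.1721, 0.542935)  len=0.0460
  (v2,v4,v5) [-++] → (0.995524, 1.1721, 0.542935)–(0.995524, 1.1721, -0.5889)  len=1.1318
  (v2,v5,v0) [-+-] → (0.995524, 1.1721, -0.5889)–(1.03533, 1.1721, -0.565918)  len=0.0460
  (v0,v5,v3) [-++] → (1.03533, 1.1721, -0.565918)–(2.01554, 1.1721, 0)  len=1.1318
  (v6,v9,v7) [+-+] → (-2.25842, 1.1721, 0)–(-2.06495, 1.1721, 0.0772977)  len=0.2083
  (v7,v9,v10) [+--] → (-2.06495, 1.1721, 0.0772977)–(-0.784505, 1.1721, 0.5889)  len=1.3789
  (v7,v10,v8) [+-+] → (-0.784505, 1.1721, 0.5889)–(-0.784505, 1.1721, -0.10215)  len=0.6911
  (v8,v10,v11) [+--] → (-0.784505, 1.1721, -0.10215)–(-0.784505, 1.1721, -0.5889)  len=0.4867
  (v8,v11,v6) [+-+] → (-0.784505, 1.1721, -0.5889)–(-1.18155, 1.1721, -0.430271)  len=0.4276
  (v6,v11,v9) [+--] → (-1.18155, 1.1721, -0.430271)–(-2.25842, 1.1721, 0)  len=1.1596

Chained into 2 loop(s):
  loop 1: 6 segments, perimeter = 3.5334
  loop 2: 6 segments, perimeter = 4.3522
Total perimeter = 7.886


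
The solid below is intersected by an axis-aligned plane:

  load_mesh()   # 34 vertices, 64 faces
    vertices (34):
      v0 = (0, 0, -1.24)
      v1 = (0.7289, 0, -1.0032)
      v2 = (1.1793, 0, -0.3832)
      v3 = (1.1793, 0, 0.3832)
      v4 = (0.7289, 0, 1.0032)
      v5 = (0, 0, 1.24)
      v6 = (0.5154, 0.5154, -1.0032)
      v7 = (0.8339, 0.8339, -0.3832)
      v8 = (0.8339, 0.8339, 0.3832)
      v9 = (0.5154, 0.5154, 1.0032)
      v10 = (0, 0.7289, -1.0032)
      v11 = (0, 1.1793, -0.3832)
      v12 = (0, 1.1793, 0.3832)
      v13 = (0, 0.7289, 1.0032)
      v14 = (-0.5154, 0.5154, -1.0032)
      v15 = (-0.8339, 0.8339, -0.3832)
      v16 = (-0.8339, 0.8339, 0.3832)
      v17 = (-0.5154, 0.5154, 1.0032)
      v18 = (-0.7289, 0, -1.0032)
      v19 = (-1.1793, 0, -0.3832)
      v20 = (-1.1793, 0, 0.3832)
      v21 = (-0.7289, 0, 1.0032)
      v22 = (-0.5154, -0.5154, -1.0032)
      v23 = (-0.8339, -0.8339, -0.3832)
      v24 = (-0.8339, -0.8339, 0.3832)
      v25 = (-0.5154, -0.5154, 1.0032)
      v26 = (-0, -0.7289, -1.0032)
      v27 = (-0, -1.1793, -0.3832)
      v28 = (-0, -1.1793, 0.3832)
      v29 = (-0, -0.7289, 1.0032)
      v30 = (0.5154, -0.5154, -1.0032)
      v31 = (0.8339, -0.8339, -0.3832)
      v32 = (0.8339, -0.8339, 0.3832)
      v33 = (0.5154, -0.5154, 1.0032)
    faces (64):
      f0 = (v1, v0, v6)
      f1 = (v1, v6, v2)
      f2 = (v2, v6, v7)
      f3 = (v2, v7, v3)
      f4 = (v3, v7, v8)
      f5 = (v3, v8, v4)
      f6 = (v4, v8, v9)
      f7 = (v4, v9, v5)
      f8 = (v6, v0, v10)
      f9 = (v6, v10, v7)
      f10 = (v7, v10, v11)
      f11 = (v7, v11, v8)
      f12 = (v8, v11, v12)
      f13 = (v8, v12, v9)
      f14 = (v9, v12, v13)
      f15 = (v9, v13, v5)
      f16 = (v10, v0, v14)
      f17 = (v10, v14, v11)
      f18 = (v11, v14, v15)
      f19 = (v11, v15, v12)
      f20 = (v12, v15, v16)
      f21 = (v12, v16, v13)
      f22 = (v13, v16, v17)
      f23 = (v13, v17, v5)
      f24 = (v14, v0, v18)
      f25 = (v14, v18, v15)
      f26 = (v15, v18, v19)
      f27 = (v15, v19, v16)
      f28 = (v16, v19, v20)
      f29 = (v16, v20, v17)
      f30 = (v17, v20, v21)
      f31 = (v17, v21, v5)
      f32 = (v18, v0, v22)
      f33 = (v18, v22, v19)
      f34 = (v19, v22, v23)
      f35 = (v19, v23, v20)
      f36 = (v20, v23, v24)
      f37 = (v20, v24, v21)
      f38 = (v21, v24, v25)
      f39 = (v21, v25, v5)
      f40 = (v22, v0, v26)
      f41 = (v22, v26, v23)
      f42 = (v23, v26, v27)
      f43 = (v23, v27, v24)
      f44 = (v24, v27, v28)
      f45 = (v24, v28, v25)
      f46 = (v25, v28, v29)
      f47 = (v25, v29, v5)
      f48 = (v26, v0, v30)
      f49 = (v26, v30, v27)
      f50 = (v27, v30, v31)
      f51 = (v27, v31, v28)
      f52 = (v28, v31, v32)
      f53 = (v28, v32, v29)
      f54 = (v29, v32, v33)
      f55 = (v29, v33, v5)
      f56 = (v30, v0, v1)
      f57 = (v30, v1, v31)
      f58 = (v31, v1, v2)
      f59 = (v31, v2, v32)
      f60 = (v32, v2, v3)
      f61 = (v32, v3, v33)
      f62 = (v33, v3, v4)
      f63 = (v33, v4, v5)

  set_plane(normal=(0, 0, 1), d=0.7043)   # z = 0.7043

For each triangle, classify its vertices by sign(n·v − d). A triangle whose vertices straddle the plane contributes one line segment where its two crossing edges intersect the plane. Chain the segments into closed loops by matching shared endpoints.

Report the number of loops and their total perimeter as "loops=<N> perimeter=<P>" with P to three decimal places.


Straddling triangles (16 of 64):
  (v3,v8,v4) [--+] → (0.77952, 0.40202, 0.7043)–(0.946036, 0, 0.7043)  len=0.4351
  (v4,v8,v9) [+-+] → (0.77952, 0.402021, 0.7043)–(0.668948, 0.668948, 0.7043)  len=0.2889
  (v8,v12,v9) [--+] → (0.266927, 0.835464, 0.7043)–(0.668948, 0.668948, 0.7043)  len=0.4351
  (v9,v12,v13) [+-+] → (0.266927, 0.835464, 0.7043)–(0, 0.946036, 0.7043)  len=0.2889
  (v12,v16,v13) [--+] → (-0.40202, 0.77952, 0.7043)–(0, 0.946036, 0.7043)  len=0.4351
  (v13,v16,v17) [+-+] → (-0.402021, 0.77952, 0.7043)–(-0.668948, 0.668948, 0.7043)  len=0.2889
  (v16,v20,v17) [--+] → (-0.835464, 0.266927, 0.7043)–(-0.668948, 0.668948, 0.7043)  len=0.4351
  (v17,v20,v21) [+-+] → (-0.835464, 0.266927, 0.7043)–(-0.946036, 0, 0.7043)  len=0.2889
  (v20,v24,v21) [--+] → (-0.77952, -0.40202, 0.7043)–(-0.946036, 0, 0.7043)  len=0.4351
  (v21,v24,v25) [+-+] → (-0.77952, -0.402021, 0.7043)–(-0.668948, -0.668948, 0.7043)  len=0.2889
  (v24,v28,v25) [--+] → (-0.266927, -0.835464, 0.7043)–(-0.668948, -0.668948, 0.7043)  len=0.4351
  (v25,v28,v29) [+-+] → (-0.266927, -0.835464, 0.7043)–(0, -0.946036, 0.7043)  len=0.2889
  (v28,v32,v29) [--+] → (0.40202, -0.77952, 0.7043)–(0, -0.946036, 0.7043)  len=0.4351
  (v29,v32,v33) [+-+] → (0.402021, -0.77952, 0.7043)–(0.668948, -0.668948, 0.7043)  len=0.2889
  (v32,v3,v33) [--+] → (0.835464, -0.266927, 0.7043)–(0.668948, -0.668948, 0.7043)  len=0.4351
  (v33,v3,v4) [+-+] → (0.835464, -0.266927, 0.7043)–(0.946036, 0, 0.7043)  len=0.2889

Chained into 1 loop(s):
  loop 1: 16 segments, perimeter = 5.7925
Total perimeter = 5.793

loops=1 perimeter=5.793


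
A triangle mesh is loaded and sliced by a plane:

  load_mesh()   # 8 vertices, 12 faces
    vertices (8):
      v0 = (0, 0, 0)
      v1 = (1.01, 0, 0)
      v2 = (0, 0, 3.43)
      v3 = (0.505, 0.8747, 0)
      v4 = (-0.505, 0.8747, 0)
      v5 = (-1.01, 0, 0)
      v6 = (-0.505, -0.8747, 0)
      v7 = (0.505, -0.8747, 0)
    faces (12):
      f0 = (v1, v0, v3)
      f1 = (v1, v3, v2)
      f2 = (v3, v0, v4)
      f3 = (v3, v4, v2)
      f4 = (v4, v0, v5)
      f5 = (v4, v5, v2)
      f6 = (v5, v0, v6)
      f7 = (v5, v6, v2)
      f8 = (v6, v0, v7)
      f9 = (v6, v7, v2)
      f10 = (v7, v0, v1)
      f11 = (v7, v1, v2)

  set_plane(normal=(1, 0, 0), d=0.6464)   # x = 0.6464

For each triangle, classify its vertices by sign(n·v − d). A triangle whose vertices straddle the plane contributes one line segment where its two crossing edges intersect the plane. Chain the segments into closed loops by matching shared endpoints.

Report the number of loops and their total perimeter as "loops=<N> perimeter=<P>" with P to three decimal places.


Straddling triangles (4 of 12):
  (v1,v0,v3) [+--] → (0.6464, 0, 0)–(0.6464, 0.629784, 0)  len=0.6298
  (v1,v3,v2) [+--] → (0.6464, 0.629784, 0)–(0.6464, 0, 1.2348)  len=1.3861
  (v7,v0,v1) [--+] → (0.6464, 0, 0)–(0.6464, -0.629784, 0)  len=0.6298
  (v7,v1,v2) [-+-] → (0.6464, -0.629784, 0)–(0.6464, 0, 1.2348)  len=1.3861

Chained into 1 loop(s):
  loop 1: 4 segments, perimeter = 4.0318
Total perimeter = 4.032

loops=1 perimeter=4.032
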